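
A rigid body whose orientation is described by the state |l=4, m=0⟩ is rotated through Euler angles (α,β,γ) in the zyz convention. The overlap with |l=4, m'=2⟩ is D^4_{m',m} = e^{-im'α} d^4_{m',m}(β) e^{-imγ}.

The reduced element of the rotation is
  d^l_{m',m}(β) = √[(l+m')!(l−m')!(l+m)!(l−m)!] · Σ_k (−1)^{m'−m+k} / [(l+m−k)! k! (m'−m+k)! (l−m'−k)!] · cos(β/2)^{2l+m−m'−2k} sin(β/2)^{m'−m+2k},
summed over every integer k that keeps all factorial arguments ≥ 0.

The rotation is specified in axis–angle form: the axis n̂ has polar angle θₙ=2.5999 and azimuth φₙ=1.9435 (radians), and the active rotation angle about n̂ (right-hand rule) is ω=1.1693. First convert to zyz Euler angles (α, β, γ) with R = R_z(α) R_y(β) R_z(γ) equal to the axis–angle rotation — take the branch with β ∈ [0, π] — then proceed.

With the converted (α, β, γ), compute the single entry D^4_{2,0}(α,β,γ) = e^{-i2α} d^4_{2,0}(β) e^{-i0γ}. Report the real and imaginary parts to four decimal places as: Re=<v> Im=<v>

Re=0.4420 Im=0.1301

Axis–angle → zyz. n̂ = (sinθₙcosφₙ, sinθₙsinφₙ, cosθₙ) = (-0.187743, +0.480190, -0.856837), ω = 1.1693.
R = I cosω + sinω [n̂]ₓ + (1−cosω) n̂n̂ᵀ gives
  R = [+0.412269, +0.733778, +0.540004; -0.843620, +0.531268, -0.077840; -0.344004, -0.423467, +0.838055]
β = atan2(√(R₁₃²+R₂₃²), R₃₃) = 0.577087; α = atan2(R₂₃, R₁₃) mod 2π = 6.140024; γ = atan2(R₃₂, −R₃₁) mod 2π = 5.394616
Split into d^4_{2,0}(β=0.5771) × two z-phases.
With c≡cos(β/2)=0.958659 and s≡sin(β/2)=0.284556, N=[720·2·24·24]^{1/2}=910.735966
k: max(0,(0)−(2))=0 … min(4+(0),4−(2))=2
  k=0: (−1)^2·910.7360/(96)·0.9587^6·0.2846^2 = +0.596271
  k=1: (−1)^3·910.7360/(36)·0.9587^4·0.2846^4 = -0.140094
  k=2: (−1)^4·910.7360/(96)·0.9587^2·0.2846^6 = +0.004629
d^4_{2,0}(0.5771) = +0.596271 -0.140094 +0.004629 = +0.460805
Attach z-rotation phases: D = e^{-i(2)(6.1400)}·(+0.460805)·e^{-i(0)(5.3946)} = +0.442045+0.130144i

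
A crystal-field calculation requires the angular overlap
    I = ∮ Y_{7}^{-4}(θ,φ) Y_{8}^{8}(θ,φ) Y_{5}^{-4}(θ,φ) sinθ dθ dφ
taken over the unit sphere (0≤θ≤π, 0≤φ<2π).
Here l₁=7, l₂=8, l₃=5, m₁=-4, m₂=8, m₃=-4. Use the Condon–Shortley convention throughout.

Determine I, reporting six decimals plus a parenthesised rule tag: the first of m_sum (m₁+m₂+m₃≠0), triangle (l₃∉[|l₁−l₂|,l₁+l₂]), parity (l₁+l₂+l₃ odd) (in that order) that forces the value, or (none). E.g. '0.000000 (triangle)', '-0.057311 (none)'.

Rules hold: Σm=0, L=20 even, 1≤5≤15.
N = 15·17·11 = 2805
Δ = 10!·4!·6!/21! = 1/814773960
Racah Σ t=3..7: t=3:−1/87091200 t=4:+1/4976640 t=5:−1/2073600 t=6:+1/4976640 t=7:−1/87091200 = -1/9676800
⇒ 3j(7 8 5; 0 0 0)² = 360/46189, sgn +1
Racah Σ t=10..10: t=10:+1/15676416000 = 1/15676416000
⇒ 3j(7 8 5; -4 8 -4)² = 44/4845, sgn -1
4πI² = N·(3j₀)²·(3jₘ)² = 15840/79781
I = -1·√(0.198544/4π) = -0.12569642
No selection rule forces the value: the integral is nonzero (none).

-0.125696 (none)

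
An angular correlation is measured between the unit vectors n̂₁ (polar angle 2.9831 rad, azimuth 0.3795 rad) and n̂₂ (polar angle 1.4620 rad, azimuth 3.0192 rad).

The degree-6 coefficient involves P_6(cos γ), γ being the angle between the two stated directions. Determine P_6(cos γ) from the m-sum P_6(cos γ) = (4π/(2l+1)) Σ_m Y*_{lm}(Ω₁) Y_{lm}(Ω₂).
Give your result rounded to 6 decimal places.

0.013108

Addition theorem: P_6(cos γ) = (4π/13) Σ_m Y*_{lm}(Ω₁) Y_{lm}(Ω₂), m = −6…6:
  [-6]  conj(Y_{6,-6})(Ω₁) = (-0.000005, 0.000006) ; Y_{6,-6}(Ω₂) = (0.346041, 0.312404) ; Δ = (-0.000003, 0.000000)
  [-5]  conj(Y_{6,-5})(Ω₁) = (0.000052, -0.000153) ; Y_{6,-5}(Ω₂) = (-0.144386, -0.101336) ; Δ = (-0.000023, 0.000017)
  [-4]  conj(Y_{6,-4})(Ω₁) = (0.000114, 0.002150) ; Y_{6,-4}(Ω₂) = (-0.267612, -0.142594) ; Δ = (0.000276, -0.000592)
  [-3]  conj(Y_{6,-3})(Ω₁) = (-0.008186, -0.017741) ; Y_{6,-3}(Ω₂) = (0.186141, 0.071594) ; Δ = (-0.000254, -0.003888)
  [-2]  conj(Y_{6,-2})(Ω₁) = (0.087263, 0.082773) ; Y_{6,-2}(Ω₂) = (0.247425, 0.061805) ; Δ = (0.016475, 0.025874)
  [-1]  conj(Y_{6,-1})(Ω₁) = (-0.424849, -0.169444) ; Y_{6,-1}(Ω₂) = (-0.205271, -0.025250) ; Δ = (0.082931, 0.045509)
  [+0]  conj(Y_{6,0})(Ω₁) = (0.765758, -0.000000) ; Y_{6,0}(Ω₂) = (-0.241910, 0.000000) ; Δ = (-0.185244, 0.000000)
  [+1]  conj(Y_{6,1})(Ω₁) = (0.424849, -0.169444) ; Y_{6,1}(Ω₂) = (0.205271, -0.025250) ; Δ = (0.082931, -0.045509)
  [+2]  conj(Y_{6,2})(Ω₁) = (0.087263, -0.082773) ; Y_{6,2}(Ω₂) = (0.247425, -0.061805) ; Δ = (0.016475, -0.025874)
  [+3]  conj(Y_{6,3})(Ω₁) = (0.008186, -0.017741) ; Y_{6,3}(Ω₂) = (-0.186141, 0.071594) ; Δ = (-0.000254, 0.003888)
  [+4]  conj(Y_{6,4})(Ω₁) = (0.000114, -0.002150) ; Y_{6,4}(Ω₂) = (-0.267612, 0.142594) ; Δ = (0.000276, 0.000592)
  [+5]  conj(Y_{6,5})(Ω₁) = (-0.000052, -0.000153) ; Y_{6,5}(Ω₂) = (0.144386, -0.101336) ; Δ = (-0.000023, -0.000017)
  [+6]  conj(Y_{6,6})(Ω₁) = (-0.000005, -0.000006) ; Y_{6,6}(Ω₂) = (0.346041, -0.312404) ; Δ = (-0.000003, -0.000000)
Accumulated sum (0.013560, -0.000000); after 4π/(2l+1) scaling, (0.013108, -0.000000) ⇒ P_6 = 0.013108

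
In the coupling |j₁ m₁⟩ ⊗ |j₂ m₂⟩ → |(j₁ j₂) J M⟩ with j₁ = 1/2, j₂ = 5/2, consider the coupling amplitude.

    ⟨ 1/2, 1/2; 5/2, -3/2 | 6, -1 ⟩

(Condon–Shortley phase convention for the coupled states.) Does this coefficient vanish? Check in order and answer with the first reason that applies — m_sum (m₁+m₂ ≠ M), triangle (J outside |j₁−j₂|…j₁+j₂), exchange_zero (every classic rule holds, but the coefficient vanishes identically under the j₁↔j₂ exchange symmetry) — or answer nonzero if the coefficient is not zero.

m-sum: m₁+m₂ = 1/2+(-3/2) = -1, M = -1  ✓
triangle: need |j₁−j₂| ≤ J ≤ j₁+j₂, i.e. J ∈ [2, 3]; J = 6 is outside ✗ ⇒ coefficient is 0

triangle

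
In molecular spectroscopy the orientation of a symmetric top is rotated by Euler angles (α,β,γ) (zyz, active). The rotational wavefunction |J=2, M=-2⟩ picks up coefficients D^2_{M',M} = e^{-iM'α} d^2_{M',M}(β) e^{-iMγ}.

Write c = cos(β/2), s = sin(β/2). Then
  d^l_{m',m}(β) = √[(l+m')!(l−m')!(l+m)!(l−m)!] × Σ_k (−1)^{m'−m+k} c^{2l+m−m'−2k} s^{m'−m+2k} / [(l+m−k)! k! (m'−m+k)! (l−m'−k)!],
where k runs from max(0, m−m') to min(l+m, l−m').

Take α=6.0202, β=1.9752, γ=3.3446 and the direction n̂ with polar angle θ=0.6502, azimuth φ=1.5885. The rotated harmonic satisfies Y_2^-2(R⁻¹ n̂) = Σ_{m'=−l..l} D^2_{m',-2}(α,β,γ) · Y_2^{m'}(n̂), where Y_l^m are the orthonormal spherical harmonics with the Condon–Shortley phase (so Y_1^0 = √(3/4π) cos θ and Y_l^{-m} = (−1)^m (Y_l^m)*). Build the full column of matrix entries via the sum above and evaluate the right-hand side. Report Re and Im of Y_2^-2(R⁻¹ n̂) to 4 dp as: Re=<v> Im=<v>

Need the full column D^2_{m',-2} for m'=−2..2 at α=6.0202, β=1.9752, γ=3.3446.
cos(β/2)=0.550695, sin(β/2)=0.834707
d^2_{-2,-2}: single k=0 term ⇒ +0.091969;  D = +0.091309-0.011006i
d^2_{-1,-2}: single k=0 term ⇒ -0.278803;  D = -0.275956-0.039741i
d^2_{0,-2}: single k=0 term ⇒ +0.517565;  D = +0.475488+0.204413i
d^2_{1,-2}: single k=0 term ⇒ -0.640535;  D = -0.502462-0.397261i
d^2_{2,-2}: single k=0 term ⇒ +0.485440;  D = +0.289439+0.389714i
Y_2^{m'}(θ=0.6502,φ=1.5885) and Σ D·Y over m':
  (+0.0913-0.0110i)·(-0.1415+0.0050i)  (-0.2760-0.0397i)·(-0.0066-0.3722i)  (+0.4755+0.2044i)·(+0.2841+0.0000i)  (-0.5025-0.3973i)·(+0.0066-0.3722i)  (+0.2894+0.3897i)·(-0.1415-0.0050i)
Y_2^-2(R⁻¹ n̂) = -0.080919+0.290858i

Re=-0.0809 Im=0.2909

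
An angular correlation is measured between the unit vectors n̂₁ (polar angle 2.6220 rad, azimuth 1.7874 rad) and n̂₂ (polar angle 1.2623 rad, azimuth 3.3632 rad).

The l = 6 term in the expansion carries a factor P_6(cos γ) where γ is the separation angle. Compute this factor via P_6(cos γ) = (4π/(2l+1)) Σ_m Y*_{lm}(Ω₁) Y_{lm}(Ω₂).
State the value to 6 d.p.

0.058220

Term-by-term m-sum for l=6 (normalisation 4π/13 = 0.966644):
  m=-6: (-0.00194 - 0.00697j) × (0.08631 - 0.35096j) = -0.00262 + 0.00008j  (running Σ = -0.00262 + 0.00008j)
  m=-5: (0.03873 - 0.02055j) × (-0.17811 + 0.35701j) = 0.00044 + 0.01748j  (running Σ = -0.00218 + 0.01756j)
  m=-4: (0.10235 + 0.12043j) × (0.00262 - 0.00321j) = 0.00065 - 0.00001j  (running Σ = -0.00152 + 0.01755j)
  m=-3: (-0.22145 + 0.29142j) × (0.26738 - 0.20959j) = 0.00187 + 0.12433j  (running Σ = 0.00034 + 0.14188j)
  m=-2: (-0.44980 - 0.20804j) × (-0.10122 + 0.04805j) = 0.05552 - 0.00056j  (running Σ = 0.05587 + 0.14133j)
  m=-1: (0.04314 - 0.19602j) × (-0.29239 + 0.06588j) = 0.00030 + 0.06016j  (running Σ = 0.05617 + 0.20148j)
  m=0: (-0.37536 + 0.00000j) × (0.13882 + 0.00000j) = -0.05211 + 0.00000j  (running Σ = 0.00406 + 0.20148j)
  m=1: (-0.04314 - 0.19602j) × (0.29239 + 0.06588j) = 0.00030 - 0.06016j  (running Σ = 0.00436 + 0.14133j)
  m=2: (-0.44980 + 0.20804j) × (-0.10122 - 0.04805j) = 0.05552 + 0.00056j  (running Σ = 0.05989 + 0.14188j)
  m=3: (0.22145 + 0.29142j) × (-0.26738 - 0.20959j) = 0.00187 - 0.12433j  (running Σ = 0.06175 + 0.01755j)
  m=4: (0.10235 - 0.12043j) × (0.00262 + 0.00321j) = 0.00065 + 0.00001j  (running Σ = 0.06241 + 0.01756j)
  m=5: (-0.03873 - 0.02055j) × (0.17811 + 0.35701j) = 0.00044 - 0.01748j  (running Σ = 0.06284 + 0.00008j)
  m=6: (-0.00194 + 0.00697j) × (0.08631 + 0.35096j) = -0.00262 - 0.00008j  (running Σ = 0.06023 - 0.00000j)
Accumulated sum 0.06023 - 0.00000j; after 4π/(2l+1) scaling, 0.05822 - 0.00000j ⇒ P_6 = 0.058220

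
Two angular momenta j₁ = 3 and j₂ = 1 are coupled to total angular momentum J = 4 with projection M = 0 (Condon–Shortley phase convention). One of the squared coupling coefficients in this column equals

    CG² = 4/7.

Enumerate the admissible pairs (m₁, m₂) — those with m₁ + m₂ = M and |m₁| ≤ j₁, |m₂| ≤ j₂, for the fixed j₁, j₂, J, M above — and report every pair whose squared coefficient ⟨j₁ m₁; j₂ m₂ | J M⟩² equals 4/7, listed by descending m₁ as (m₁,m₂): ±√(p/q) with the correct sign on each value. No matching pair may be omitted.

Admissible pairs with m₁+m₂ = M = 0: (-1,1), (0,0), (1,-1)
  (m₁,m₂)=(1,-1): CG² = 3/14, CG = +√(3/14)
  (m₁,m₂)=(0,0): CG² = 4/7, CG = +√(4/7)   ← matches the target
  (m₁,m₂)=(-1,1): CG² = 3/14, CG = +√(3/14)
Pairs with CG² = 4/7: (0,0): +√(4/7)

(0,0): +√(4/7)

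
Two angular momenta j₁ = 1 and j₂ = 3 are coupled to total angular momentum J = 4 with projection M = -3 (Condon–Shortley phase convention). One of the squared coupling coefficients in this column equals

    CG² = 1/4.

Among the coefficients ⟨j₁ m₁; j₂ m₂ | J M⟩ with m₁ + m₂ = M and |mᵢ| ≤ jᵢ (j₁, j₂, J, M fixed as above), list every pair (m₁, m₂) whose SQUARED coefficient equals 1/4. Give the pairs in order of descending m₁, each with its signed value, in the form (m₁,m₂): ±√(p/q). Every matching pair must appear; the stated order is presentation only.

(0,-3): +√(1/4)

Admissible pairs with m₁+m₂ = M = -3: (-1,-2), (0,-3)
  (m₁,m₂)=(0,-3): CG² = 1/4, CG = +√(1/4)   ← matches the target
  (m₁,m₂)=(-1,-2): CG² = 3/4, CG = +√(3/4)
Pairs with CG² = 1/4: (0,-3): +√(1/4)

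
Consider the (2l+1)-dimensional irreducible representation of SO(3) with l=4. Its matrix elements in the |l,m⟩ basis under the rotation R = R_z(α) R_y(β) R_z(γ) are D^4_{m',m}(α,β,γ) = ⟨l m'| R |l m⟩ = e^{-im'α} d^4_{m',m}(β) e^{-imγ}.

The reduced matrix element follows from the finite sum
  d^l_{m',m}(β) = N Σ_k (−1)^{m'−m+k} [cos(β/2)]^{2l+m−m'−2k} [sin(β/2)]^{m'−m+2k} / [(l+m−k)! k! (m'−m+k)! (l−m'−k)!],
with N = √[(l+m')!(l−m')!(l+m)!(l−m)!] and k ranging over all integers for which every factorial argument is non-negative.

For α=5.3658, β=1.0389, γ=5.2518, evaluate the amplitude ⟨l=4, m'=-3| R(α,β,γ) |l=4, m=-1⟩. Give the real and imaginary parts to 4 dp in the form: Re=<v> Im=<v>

Re=-0.3050 Im=0.2280

Split into d^4_{-3,-1}(β=1.0389) × two z-phases.
c=cos(1.038900/2)=0.868092, s=sin(1.038900/2)=0.496403; N=√[1·5040·6·120]=1904.940944
k∈{2,3} keeps every argument non-negative
  k=2: (−1)^0·1904.9409/(240)·0.8681^6·0.4964^2 = +0.837017
  k=3: (−1)^1·1904.9409/(144)·0.8681^4·0.4964^4 = -0.456162
d^4_{-3,-1}(1.0389) = +0.837017 -0.456162 = +0.380854
Phases: e^{-i·(-3)·5.3658}=-0.925123-0.379667i, e^{-i·(-1)·5.2518}=+0.513631-0.858011i ⇒ D=-0.305038+0.228039i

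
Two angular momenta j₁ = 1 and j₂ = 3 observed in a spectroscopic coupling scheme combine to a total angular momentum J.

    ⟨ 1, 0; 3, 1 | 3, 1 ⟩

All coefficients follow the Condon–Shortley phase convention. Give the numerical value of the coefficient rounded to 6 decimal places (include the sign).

−√(1/12) ≈ -0.288675

j₁+j₂−J=1  J+j₁−j₂=1  J−j₁+j₂=5  j₁+j₂+J+1=8
(j₁±m₁, j₂±m₂, J±M) = (1,1,4,2,4,2)
P² = 48
sum k=0..1:
  [0] +1/24 = 1/24
  [1] −1/12 = -1/12
S = -1/24
C² = P²·S² = 1/12 ; C = -0.288675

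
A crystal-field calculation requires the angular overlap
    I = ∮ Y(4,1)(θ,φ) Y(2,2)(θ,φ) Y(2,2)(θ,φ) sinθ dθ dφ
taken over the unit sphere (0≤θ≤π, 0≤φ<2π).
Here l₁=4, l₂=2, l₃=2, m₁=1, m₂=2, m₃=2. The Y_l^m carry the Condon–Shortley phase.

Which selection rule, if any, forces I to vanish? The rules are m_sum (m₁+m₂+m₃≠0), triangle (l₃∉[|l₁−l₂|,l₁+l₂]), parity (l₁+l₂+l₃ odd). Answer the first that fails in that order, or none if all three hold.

m_sum

Σmᵢ = 5  ✗
l₃∈[|l₁−l₂|,l₁+l₂]=[2,6], have l₃=2
Σlᵢ = 8 ⇒ even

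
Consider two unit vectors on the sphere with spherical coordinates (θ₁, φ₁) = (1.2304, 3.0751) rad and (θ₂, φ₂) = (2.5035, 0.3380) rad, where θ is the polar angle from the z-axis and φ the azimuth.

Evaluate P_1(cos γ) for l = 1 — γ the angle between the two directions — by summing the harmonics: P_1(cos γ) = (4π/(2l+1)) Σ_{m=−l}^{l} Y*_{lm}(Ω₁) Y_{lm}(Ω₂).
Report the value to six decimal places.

Addition theorem: P_1(cos γ) = (4π/3) Σ_m Y*_{lm}(Ω₁) Y_{lm}(Ω₂), m = −1…1:
  m=-1: Y*=-0.324951+0.021639i  Y=+0.194154-0.068243i  product -0.061614+0.026377i
  m=+0: Y*=+0.163125-0.000000i  Y=-0.392462+0.000000i  product -0.064020+0.000000i
  m=+1: Y*=+0.324951+0.021639i  Y=-0.194154-0.068243i  product -0.061614-0.026377i
Accumulated sum -0.187248+0.000000i; after 4π/(2l+1) scaling, -0.784344+0.000000i ⇒ P_1 = -0.784344

-0.784344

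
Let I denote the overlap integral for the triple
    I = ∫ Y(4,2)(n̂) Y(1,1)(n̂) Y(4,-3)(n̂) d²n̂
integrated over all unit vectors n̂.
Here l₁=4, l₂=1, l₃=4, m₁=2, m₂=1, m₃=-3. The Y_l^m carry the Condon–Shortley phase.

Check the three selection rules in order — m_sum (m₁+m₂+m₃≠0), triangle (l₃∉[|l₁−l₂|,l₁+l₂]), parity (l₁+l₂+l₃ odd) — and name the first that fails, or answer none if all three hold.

parity

Σmᵢ = 0  ✓
l₃∈[|l₁−l₂|,l₁+l₂]=[3,5], have l₃=4  ✓
Σlᵢ = 9 ⇒ odd  ✗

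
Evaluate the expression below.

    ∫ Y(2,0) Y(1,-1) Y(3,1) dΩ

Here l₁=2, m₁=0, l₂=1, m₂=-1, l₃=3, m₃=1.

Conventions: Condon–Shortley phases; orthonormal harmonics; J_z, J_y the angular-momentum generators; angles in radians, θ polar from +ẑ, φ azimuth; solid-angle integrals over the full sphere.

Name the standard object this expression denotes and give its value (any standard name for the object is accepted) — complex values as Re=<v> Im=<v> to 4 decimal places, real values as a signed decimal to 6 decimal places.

This is a Gaunt coefficient — the integral of a triple product of spherical harmonics over the sphere.
Rules hold: Σm=0, L=6 even, 1≤3≤3.
N = 5·3·7 = 105
Δ = 0!·4!·2!/7! = 1/105
Racah Σ t=0..0: t=0:+1/4 = 1/4
⇒ 3j(2 1 3; 0 0 0)² = 3/35, sgn -1
Racah Σ t=0..0: t=0:+1/8 = 1/8
⇒ 3j(2 1 3; 0 -1 1)² = 2/35, sgn +1
4πI² = N·(3j₀)²·(3jₘ)² = 18/35
I = -1·√(0.514286/4π) = -0.20230066

Gaunt coefficient, -0.202301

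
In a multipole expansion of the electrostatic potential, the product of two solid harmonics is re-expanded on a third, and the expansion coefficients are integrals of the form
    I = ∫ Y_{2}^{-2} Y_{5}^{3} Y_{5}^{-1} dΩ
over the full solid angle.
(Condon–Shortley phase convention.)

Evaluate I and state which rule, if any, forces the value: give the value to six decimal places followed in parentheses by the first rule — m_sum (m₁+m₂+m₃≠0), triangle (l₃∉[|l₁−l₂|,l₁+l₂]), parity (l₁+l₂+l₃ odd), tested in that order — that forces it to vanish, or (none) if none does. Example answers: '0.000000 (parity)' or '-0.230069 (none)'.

0.171169 (none)

m-sum 0 ✓  L=12 even ✓  3≤5≤7 ✓
Π(2lᵢ+1) = 5×11×11 = 605
triangle coeff Δ(2,5,5) = 1/38610
Σ_t [0,2]: t=0:+1/2880 t=1:−1/576 t=2:+1/2880 = -1/960
(3j)²=10/429 [(2 5 5; 0 0 0)], sign=+1
Σ_t [2,2]: t=2:+1/5760 = 1/5760
(3j)²=56/2145 [(2 5 5; -2 3 -1)], sign=+1
⇒ 4πI² = 560/1521
I = (+1)√(560/1521/(4π)) = 0.17116875
No selection rule forces the value: the integral is nonzero (none).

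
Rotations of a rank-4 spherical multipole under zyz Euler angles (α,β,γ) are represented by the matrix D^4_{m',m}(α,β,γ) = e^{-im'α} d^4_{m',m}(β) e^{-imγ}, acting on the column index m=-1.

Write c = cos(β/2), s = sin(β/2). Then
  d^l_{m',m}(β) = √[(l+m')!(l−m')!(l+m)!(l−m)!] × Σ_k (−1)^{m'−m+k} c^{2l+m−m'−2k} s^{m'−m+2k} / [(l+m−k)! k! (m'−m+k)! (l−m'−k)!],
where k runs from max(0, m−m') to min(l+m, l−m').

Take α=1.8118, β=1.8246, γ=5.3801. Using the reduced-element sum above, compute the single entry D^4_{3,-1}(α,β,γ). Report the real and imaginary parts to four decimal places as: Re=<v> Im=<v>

First d^4_{3,-1}(β=1.8246), then the phase factors e^{-i(3)α} and e^{-i(-1)γ}:
c=cos(1.824600/2)=0.611928, s=sin(1.824600/2)=0.790913; N=√[5040·1·6·120]=1904.940944
k: max(0,(-1)−(3))=0 … min(4+(-1),4−(3))=1
  k=0: (−1)^4·1904.9409/(144)·0.6119^4·0.7909^4 = +0.725833
  k=1: (−1)^5·1904.9409/(240)·0.6119^2·0.7909^6 = -0.727519
d^4_{3,-1}(1.8246) = +0.725833 -0.727519 = -0.001687
Phases: e^{-i·(3)·1.8118}=+0.661645+0.749817i, e^{-i·(-1)·5.3801}=+0.619190-0.785241i ⇒ D=-0.001684+0.000093i

Re=-0.0017 Im=0.0001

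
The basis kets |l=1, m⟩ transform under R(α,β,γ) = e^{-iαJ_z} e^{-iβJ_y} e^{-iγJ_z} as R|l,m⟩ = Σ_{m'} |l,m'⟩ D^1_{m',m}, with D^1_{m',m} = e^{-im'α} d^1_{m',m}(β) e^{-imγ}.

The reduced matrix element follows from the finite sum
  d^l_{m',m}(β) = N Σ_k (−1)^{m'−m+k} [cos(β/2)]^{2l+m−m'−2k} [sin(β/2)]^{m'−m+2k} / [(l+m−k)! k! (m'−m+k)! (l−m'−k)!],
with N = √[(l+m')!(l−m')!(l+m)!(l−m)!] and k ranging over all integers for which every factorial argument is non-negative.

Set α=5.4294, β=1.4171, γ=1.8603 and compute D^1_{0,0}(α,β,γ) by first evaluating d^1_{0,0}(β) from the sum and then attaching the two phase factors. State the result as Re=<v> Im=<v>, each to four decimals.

Re=0.1531 Im=0.0000

D^1_{0,0}(5.4294,1.4171,1.8603) = e^{-i·0·5.4294}·d^1_{0,0}(1.4171)·e^{-i·0·1.8603}. Compute d first:
Half-angle: c=0.759306, s=0.650733. N=√(1·1·1·1)=1.000000
k∈{0,1} keeps every argument non-negative
  k=0: (−1)^0·1.0000/(1)·0.7593^2·0.6507^0 = +0.576546
  k=1: (−1)^1·1.0000/(1)·0.7593^0·0.6507^2 = -0.423454
d^1_{0,0}(1.4171) = +0.576546 -0.423454 = +0.153092
Attach z-rotation phases: D = e^{-i(0)(5.4294)}·(+0.153092)·e^{-i(0)(1.8603)} = +0.153092+0.000000i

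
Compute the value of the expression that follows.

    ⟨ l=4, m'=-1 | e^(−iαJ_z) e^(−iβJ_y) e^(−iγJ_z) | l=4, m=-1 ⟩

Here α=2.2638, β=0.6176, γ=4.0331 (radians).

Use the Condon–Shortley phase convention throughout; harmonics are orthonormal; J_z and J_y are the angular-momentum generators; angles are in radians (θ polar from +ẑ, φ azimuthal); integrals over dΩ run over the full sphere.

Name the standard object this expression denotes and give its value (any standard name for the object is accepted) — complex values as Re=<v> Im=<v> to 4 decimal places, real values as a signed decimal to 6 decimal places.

This is a Wigner D-matrix element — the rotation-matrix element ⟨l m'| R(α,β,γ) |l m⟩ in the angular-momentum basis.
First d^4_{-1,-1}(β=0.6176), then the phase factors e^{-i(-1)α} and e^{-i(-1)γ}:
Half-angle: c=0.952699, s=0.303916. N=√(6·120·6·120)=720.000000
Admissible k: 0..3 (factorial args all ≥0)
  k=0: (−1)^0·720.0000/(720)·0.9527^8·0.3039^0 = +0.678649
  k=1: (−1)^1·720.0000/(48)·0.9527^6·0.3039^2 = -1.035932
  k=2: (−1)^2·720.0000/(24)·0.9527^4·0.3039^4 = +0.210841
  k=3: (−1)^3·720.0000/(72)·0.9527^2·0.3039^6 = -0.007152
d^4_{-1,-1}(0.6176) = +0.678649 -1.035932 +0.210841 -0.007152 = -0.153594
Phases: e^{-i·(-1)·2.2638}=-0.638851+0.769331i, e^{-i·(-1)·4.0331}=-0.628240-0.778020i ⇒ D=-0.153579-0.002106i

Wigner D-matrix element, Re=-0.1536 Im=-0.0021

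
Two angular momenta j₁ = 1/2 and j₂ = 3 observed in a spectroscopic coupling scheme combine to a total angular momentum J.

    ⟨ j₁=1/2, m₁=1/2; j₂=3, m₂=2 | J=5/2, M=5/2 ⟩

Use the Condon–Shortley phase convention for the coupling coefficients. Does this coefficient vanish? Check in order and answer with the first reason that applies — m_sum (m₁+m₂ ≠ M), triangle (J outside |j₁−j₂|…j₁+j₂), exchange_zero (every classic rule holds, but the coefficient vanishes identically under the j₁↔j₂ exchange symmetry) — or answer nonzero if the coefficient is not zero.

m-sum: m₁+m₂ = 1/2+2 = 5/2, M = 5/2  ✓
triangle: |j₁−j₂| = 5/2 ≤ J = 5/2 ≤ j₁+j₂ = 7/2  ✓
exchange: j₁≠j₂ or m₁≠m₂ — the exchange symmetry imposes no constraint here
value check: CG = +√(1/7) = +0.377964 ≠ 0

nonzero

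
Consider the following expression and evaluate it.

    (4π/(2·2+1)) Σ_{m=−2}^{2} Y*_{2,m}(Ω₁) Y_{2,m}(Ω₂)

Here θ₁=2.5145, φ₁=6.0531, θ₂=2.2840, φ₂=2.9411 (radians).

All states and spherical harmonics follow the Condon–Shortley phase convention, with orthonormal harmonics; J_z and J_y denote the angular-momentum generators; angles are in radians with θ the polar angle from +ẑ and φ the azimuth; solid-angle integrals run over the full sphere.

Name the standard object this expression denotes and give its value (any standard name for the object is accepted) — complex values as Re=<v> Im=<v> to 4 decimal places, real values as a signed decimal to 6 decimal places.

Legendre polynomial (addition theorem), -0.488855

This sum is the spherical-harmonic addition theorem: it equals the Legendre polynomial P_l(cos γ) of the angle γ between the two directions.
Term-by-term m-sum for l=2 (normalisation 4π/5 = 2.513274):
  m=-2: (0.11917 - 0.05907j) × (0.20340 + 0.08623j) = 0.02933 - 0.00174j  (running Σ = 0.02933 - 0.00174j)
  m=-1: (-0.35740 + 0.08372j) × (0.37460 + 0.07613j) = -0.14025 + 0.00415j  (running Σ = -0.11092 + 0.00241j)
  m=0: (0.30499 + 0.00000j) × (0.08962 + 0.00000j) = 0.02733 + 0.00000j  (running Σ = -0.08359 + 0.00241j)
  m=1: (0.35740 + 0.08372j) × (-0.37460 + 0.07613j) = -0.14025 - 0.00415j  (running Σ = -0.22384 - 0.00174j)
  m=2: (0.11917 + 0.05907j) × (0.20340 - 0.08623j) = 0.02933 + 0.00174j  (running Σ = -0.19451 + 0.00000j)
Accumulated sum -0.19451 + 0.00000j; after 4π/(2l+1) scaling, -0.48885 + 0.00000j ⇒ P_2 = -0.488855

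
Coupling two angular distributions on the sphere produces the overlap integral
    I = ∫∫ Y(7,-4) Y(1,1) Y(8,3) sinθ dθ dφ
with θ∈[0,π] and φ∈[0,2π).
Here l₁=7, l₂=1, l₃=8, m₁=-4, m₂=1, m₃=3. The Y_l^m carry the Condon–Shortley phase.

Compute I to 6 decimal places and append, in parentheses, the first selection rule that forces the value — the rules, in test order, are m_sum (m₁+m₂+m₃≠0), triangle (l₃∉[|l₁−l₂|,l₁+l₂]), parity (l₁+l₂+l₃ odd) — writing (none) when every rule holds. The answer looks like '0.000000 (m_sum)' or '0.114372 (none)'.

-0.096758 (none)

Rules hold: Σm=0, L=16 even, 6≤8≤8.
N = 15·3·17 = 765
Δ = 0!·14!·2!/17! = 1/2040
Racah Σ t=0..0: t=0:+1/25401600 = 1/25401600
⇒ 3j(7 1 8; 0 0 0)² = 8/255, sgn +1
Racah Σ t=0..0: t=0:+1/479001600 = 1/479001600
⇒ 3j(7 1 8; -4 1 3)² = 1/204, sgn -1
4πI² = N·(3j₀)²·(3jₘ)² = 2/17
I = -1·√(0.117647/4π) = -0.09675772
No selection rule forces the value: the integral is nonzero (none).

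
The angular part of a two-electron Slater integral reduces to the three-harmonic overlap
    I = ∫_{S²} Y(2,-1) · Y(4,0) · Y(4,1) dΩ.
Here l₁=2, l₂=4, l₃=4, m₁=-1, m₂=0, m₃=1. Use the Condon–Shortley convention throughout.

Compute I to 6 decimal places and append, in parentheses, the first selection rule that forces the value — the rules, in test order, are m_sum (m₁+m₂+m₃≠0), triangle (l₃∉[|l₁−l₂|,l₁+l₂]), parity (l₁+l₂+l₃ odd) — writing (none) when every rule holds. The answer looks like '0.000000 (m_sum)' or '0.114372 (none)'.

Rules hold: Σm=0, L=10 even, 2≤4≤6.
N = 5·9·9 = 405
Δ = 2!·2!·6!/11! = 1/13860
Racah Σ t=0..2: t=0:+1/192 t=1:−1/36 t=2:+1/192 = -5/288
⇒ 3j(2 4 4; 0 0 0)² = 20/693, sgn -1
Racah Σ t=1..2: t=1:−1/72 t=2:+1/96 = -1/288
⇒ 3j(2 4 4; -1 0 1)² = 1/462, sgn +1
4πI² = N·(3j₀)²·(3jₘ)² = 150/5929
I = -1·√(0.0252994/4π) = -0.04486937
No selection rule forces the value: the integral is nonzero (none).

-0.044869 (none)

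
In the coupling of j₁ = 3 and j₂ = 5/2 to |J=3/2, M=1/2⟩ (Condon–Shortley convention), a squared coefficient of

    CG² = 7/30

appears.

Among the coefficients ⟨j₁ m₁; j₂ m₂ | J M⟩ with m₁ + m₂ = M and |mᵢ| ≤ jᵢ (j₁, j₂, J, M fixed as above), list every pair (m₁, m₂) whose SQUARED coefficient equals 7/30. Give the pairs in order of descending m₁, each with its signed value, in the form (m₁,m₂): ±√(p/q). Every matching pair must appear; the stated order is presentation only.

(-1,3/2): −√(7/30)

Admissible pairs with m₁+m₂ = M = 1/2: (-2,5/2), (-1,3/2), (0,1/2), (1,-1/2), (2,-3/2), (3,-5/2)
  (m₁,m₂)=(3,-5/2): CG² = 5/14, CG = +√(5/14)
  (m₁,m₂)=(2,-3/2): CG² = 1/21, CG = −√(1/21)
  (m₁,m₂)=(1,-1/2): CG² = 1/105, CG = −√(1/105)
  (m₁,m₂)=(0,1/2): CG² = 4/35, CG = +√(4/35)
  (m₁,m₂)=(-1,3/2): CG² = 7/30, CG = −√(7/30)   ← matches the target
  (m₁,m₂)=(-2,5/2): CG² = 5/21, CG = +√(5/21)
Pairs with CG² = 7/30: (-1,3/2): −√(7/30)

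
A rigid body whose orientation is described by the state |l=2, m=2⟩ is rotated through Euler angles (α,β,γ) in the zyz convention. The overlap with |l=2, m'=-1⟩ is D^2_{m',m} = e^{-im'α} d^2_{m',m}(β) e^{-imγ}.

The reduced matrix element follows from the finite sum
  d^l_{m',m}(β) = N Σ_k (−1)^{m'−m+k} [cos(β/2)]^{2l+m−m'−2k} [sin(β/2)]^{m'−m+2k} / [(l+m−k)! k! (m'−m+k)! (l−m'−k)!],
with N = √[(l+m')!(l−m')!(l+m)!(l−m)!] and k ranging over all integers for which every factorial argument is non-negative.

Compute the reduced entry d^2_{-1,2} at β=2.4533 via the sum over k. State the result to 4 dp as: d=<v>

d^2_{-1,2}(β=2.4533) via the finite sum:
With c≡cos(β/2)=0.337393 and s≡sin(β/2)=0.941364, N=[1·6·24·1]^{1/2}=12.000000
k: max(0,(2)−(-1))=3 … min(2+(2),2−(-1))=3
  k=3: (−1)^0·12.0000/(6)·0.3374^1·0.9414^3 = +0.562910
d^2_{-1,2}(2.4533) = +0.562910

d=0.5629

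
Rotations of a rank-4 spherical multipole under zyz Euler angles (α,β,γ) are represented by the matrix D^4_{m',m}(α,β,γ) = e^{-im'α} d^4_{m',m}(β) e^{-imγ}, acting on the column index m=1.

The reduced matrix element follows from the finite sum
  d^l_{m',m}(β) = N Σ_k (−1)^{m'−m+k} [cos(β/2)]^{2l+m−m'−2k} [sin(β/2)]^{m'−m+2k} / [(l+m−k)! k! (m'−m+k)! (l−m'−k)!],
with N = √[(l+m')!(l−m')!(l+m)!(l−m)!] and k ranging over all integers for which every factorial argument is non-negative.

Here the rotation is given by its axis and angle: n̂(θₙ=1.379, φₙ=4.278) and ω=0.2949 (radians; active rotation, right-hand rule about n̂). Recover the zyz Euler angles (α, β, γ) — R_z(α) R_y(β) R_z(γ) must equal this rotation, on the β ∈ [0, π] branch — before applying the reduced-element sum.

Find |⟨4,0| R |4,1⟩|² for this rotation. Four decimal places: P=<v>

P=0.2751

Axis–angle → zyz. n̂ = (sinθₙcosφₙ, sinθₙsinφₙ, cosθₙ) = (-0.413139, -0.890494, +0.190623), ω = 0.2949.
R = I cosω + sinω [n̂]ₓ + (1−cosω) n̂n̂ᵀ gives
  R = [+0.964199, -0.039522, -0.262217; +0.071285, +0.991063, +0.112749; +0.255417, -0.127404, +0.958400]
β = atan2(√(R₁₃²+R₂₃²), R₃₃) = 0.289454; α = atan2(R₂₃, R₁₃) mod 2π = 2.735509; γ = atan2(R₃₂, −R₃₁) mod 2π = 3.604287
First d^4_{0,1}(β=0.2895), then the phase factors e^{-i(0)α} and e^{-i(1)γ}:
With c≡cos(β/2)=0.989545 and s≡sin(β/2)=0.144222, N=[24·24·120·6]^{1/2}=643.987578
The bounds max(0,m−m')=1 and min(l+m,l−m')=4 give 4 terms
  k=1: (−1)^0·643.9876/(144)·0.9895^7·0.1442^1 = +0.599235
  k=2: (−1)^1·643.9876/(24)·0.9895^5·0.1442^3 = -0.076373
  k=3: (−1)^2·643.9876/(24)·0.9895^3·0.1442^5 = +0.001622
  k=4: (−1)^3·643.9876/(144)·0.9895^1·0.1442^7 = -0.000006
d^4_{0,1}(0.2895) = +0.599235 -0.076373 +0.001622 -0.000006 = +0.524478
|D^4_{0,1}|² = |d^4_{0,1}(β)|² = (+0.524478)² = 0.275078 (the z-rotation phases have unit modulus)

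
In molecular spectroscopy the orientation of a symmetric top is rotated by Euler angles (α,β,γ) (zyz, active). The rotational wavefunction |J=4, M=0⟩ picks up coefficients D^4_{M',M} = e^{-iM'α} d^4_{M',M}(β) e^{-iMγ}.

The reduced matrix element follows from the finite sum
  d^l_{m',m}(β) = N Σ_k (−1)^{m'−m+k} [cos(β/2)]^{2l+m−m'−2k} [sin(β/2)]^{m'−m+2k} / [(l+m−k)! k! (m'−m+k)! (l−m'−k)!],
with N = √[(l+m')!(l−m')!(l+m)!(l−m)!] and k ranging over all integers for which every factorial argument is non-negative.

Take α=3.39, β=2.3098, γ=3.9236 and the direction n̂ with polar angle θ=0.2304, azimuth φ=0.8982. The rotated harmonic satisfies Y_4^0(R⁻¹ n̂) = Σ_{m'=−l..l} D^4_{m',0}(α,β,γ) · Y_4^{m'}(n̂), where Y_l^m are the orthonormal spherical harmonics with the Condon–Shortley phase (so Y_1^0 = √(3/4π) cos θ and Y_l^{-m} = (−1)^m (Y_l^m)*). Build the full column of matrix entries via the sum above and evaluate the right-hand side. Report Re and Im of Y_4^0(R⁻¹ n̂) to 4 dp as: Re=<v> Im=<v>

Need the full column D^4_{m',0} for m'=−4..4 at α=3.3900, β=2.3098, γ=3.9236.
cos(β/2)=0.404010, sin(β/2)=0.914755
d^4_{-4,0}: single k=4 term ⇒ +0.156076;  D = +0.085163+0.130793i
d^4_{-3,0}: k∈[3..4] ⇒ +0.097485 -0.499762 = -0.402277;  D = +0.295648+0.272798i
d^4_{-2,0}: k∈[2..4] ⇒ +0.034521 -0.471929 +0.907263 = +0.469854;  D = +0.413051+0.223946i
d^4_{-1,0}: k∈[1..4] ⇒ +0.007187 -0.221076 +1.133354 -0.968365 = -0.048900;  D = +0.047399+0.012022i
d^4_{0,0}: k∈[0..4] ⇒ +0.000710 -0.058221 +0.671567 -1.530142 +0.490272 = -0.425815;  D = -0.425815+0.000000i
d^4_{1,0}: k∈[0..3] ⇒ -0.007187 +0.221076 -1.133354 +0.968365 = +0.048900;  D = -0.047399+0.012022i
d^4_{2,0}: k∈[0..2] ⇒ +0.034521 -0.471929 +0.907263 = +0.469854;  D = +0.413051-0.223946i
d^4_{3,0}: k∈[0..1] ⇒ -0.097485 +0.499762 = +0.402277;  D = -0.295648+0.272798i
d^4_{4,0}: single k=0 term ⇒ +0.156076;  D = +0.085163-0.130793i
Y_4^{m'}(θ=0.2304,φ=0.8982) and Σ D·Y over m':
  (+0.0852+0.1308i)·(-0.0011+0.0005i)  (+0.2956+0.2728i)·(-0.0131-0.0063i)  (+0.4131+0.2239i)·(-0.0220-0.0958i)  (+0.0474+0.0120i)·(+0.2382-0.2991i)  (-0.4258+0.0000i)·(+0.6357+0.0000i)  (-0.0474+0.0120i)·(-0.2382-0.2991i)  (+0.4131-0.2239i)·(-0.0220+0.0958i)  (-0.2956+0.2728i)·(+0.0131-0.0063i)  (+0.0852-0.1308i)·(-0.0011-0.0005i)
Y_4^0(R⁻¹ n̂) = -0.220799-0.000000i

Re=-0.2208 Im=0.0000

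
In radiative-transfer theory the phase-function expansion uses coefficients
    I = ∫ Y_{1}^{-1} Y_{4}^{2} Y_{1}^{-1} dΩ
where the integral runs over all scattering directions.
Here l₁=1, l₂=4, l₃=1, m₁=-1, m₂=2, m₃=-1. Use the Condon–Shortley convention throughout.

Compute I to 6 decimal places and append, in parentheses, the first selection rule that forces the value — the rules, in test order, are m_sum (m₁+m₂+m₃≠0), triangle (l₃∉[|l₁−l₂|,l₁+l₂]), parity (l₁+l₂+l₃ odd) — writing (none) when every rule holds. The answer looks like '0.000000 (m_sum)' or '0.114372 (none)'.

triangle: need 3≤l₃≤5, have 1; I=0

0.000000 (triangle)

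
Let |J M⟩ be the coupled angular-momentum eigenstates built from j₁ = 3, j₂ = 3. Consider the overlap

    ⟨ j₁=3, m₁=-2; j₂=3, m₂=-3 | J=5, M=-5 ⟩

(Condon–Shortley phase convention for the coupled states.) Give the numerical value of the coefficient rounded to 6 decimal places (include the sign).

j₁+j₂−J=1  J+j₁−j₂=5  J−j₁+j₂=5  j₁+j₂+J+1=12
(j₁±m₁, j₂±m₂, J±M) = (1,5,0,6,0,10)
P² = 103680000
sum k=0..0:
  [0] +1/14400 = 1/14400
S = 1/14400
C² = P²·S² = 1/2 ; C = +0.707107

+√(1/2) ≈ +0.707107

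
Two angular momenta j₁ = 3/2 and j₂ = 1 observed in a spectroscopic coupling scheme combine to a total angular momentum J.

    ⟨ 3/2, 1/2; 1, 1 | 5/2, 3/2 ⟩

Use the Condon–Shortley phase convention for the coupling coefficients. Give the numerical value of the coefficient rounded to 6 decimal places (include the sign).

+0.774597  (= +√(3/5))

j₁+j₂−J=0  J+j₁−j₂=3  J−j₁+j₂=2  j₁+j₂+J+1=6
(j₁±m₁, j₂±m₂, J±M) = (2,1,2,0,4,1)
P² = 48/5
sum k=0..0:
  [0] +1/4 = 1/4
S = 1/4
C² = P²·S² = 3/5 ; C = +0.774597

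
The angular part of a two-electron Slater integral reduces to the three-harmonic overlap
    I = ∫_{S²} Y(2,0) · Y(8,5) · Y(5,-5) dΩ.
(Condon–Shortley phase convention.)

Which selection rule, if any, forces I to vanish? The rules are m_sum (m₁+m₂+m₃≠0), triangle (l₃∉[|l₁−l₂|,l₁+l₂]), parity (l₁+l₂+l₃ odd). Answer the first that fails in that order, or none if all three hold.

m₁+m₂+m₃ = 0 + 5 − 5 = 0  ✓
triangle: need |l₁−l₂| ≤ l₃ ≤ l₁+l₂ = [6,10]; l₃=5 is outside  ✗
parity: l₁+l₂+l₃ = 15 is odd

triangle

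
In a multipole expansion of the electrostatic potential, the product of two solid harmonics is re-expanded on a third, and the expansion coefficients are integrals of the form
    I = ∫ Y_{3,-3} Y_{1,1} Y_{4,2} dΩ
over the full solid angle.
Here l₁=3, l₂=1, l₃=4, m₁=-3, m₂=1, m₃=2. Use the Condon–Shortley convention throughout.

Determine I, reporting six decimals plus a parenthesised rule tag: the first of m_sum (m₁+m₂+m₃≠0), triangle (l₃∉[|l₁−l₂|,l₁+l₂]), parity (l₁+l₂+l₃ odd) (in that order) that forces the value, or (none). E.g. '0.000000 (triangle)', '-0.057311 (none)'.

m-sum 0 ✓  L=8 even ✓  2≤4≤4 ✓
Π(2lᵢ+1) = 7×3×9 = 189
triangle coeff Δ(3,1,4) = 1/252
Σ_t [0,0]: t=0:+1/36 = 1/36
(3j)²=4/63 [(3 1 4; 0 0 0)], sign=+1
Σ_t [0,0]: t=0:+1/1440 = 1/1440
(3j)²=1/252 [(3 1 4; -3 1 2)], sign=+1
⇒ 4πI² = 1/21
I = (+1)√(1/21/(4π)) = 0.06155813
No selection rule forces the value: the integral is nonzero (none).

0.061558 (none)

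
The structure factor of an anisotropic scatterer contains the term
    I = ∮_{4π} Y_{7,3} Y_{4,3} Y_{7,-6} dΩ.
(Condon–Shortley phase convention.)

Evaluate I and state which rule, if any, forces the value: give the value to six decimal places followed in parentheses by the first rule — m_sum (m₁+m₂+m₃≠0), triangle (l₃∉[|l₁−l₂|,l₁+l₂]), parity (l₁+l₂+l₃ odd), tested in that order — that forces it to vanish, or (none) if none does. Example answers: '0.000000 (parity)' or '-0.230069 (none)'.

m-sum 0 ✓  L=18 even ✓  3≤7≤11 ✓
Π(2lᵢ+1) = 15×9×15 = 2025
triangle coeff Δ(7,4,7) = 1/58198140
Σ_t [0,4]: t=0:+1/17418240 t=1:−1/622080 t=2:+1/230400 t=3:−1/622080 t=4:+1/17418240 = 1/806400
(3j)²=2268/230945 [(7 4 7; 0 0 0)], sign=-1
Σ_t [3,4]: t=3:−1/52254720 t=4:+1/522547200 = -1/58060800
(3j)²=9/646 [(7 4 7; 3 3 -6)], sign=+1
⇒ 4πI² = 4133430/14919047
I = (-1)√(4133430/14919047/(4π)) = -0.14848406
No selection rule forces the value: the integral is nonzero (none).

-0.148484 (none)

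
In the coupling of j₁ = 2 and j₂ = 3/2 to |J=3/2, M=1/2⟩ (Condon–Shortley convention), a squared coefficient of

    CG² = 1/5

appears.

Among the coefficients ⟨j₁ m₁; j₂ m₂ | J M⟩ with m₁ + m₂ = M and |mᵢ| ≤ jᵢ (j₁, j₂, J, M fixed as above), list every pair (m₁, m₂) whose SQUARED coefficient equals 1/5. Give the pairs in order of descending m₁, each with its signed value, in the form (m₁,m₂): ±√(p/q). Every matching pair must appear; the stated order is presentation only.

(0,1/2): −√(1/5)

Admissible pairs with m₁+m₂ = M = 1/2: (-1,3/2), (0,1/2), (1,-1/2), (2,-3/2)
  (m₁,m₂)=(2,-3/2): CG² = 2/5, CG = +√(2/5)
  (m₁,m₂)=(1,-1/2): CG² = 0/1, CG = 0
  (m₁,m₂)=(0,1/2): CG² = 1/5, CG = −√(1/5)   ← matches the target
  (m₁,m₂)=(-1,3/2): CG² = 2/5, CG = +√(2/5)
Pairs with CG² = 1/5: (0,1/2): −√(1/5)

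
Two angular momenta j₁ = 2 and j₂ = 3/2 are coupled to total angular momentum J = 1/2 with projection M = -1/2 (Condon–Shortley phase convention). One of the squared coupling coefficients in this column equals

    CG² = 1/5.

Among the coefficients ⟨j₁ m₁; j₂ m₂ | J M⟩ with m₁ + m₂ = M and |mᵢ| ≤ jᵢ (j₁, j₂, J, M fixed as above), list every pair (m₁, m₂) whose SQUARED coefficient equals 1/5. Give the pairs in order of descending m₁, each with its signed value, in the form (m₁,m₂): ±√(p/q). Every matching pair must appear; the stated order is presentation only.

(0,-1/2): −√(1/5)

Admissible pairs with m₁+m₂ = M = -1/2: (-2,3/2), (-1,1/2), (0,-1/2), (1,-3/2)
  (m₁,m₂)=(1,-3/2): CG² = 1/10, CG = +√(1/10)
  (m₁,m₂)=(0,-1/2): CG² = 1/5, CG = −√(1/5)   ← matches the target
  (m₁,m₂)=(-1,1/2): CG² = 3/10, CG = +√(3/10)
  (m₁,m₂)=(-2,3/2): CG² = 2/5, CG = −√(2/5)
Pairs with CG² = 1/5: (0,-1/2): −√(1/5)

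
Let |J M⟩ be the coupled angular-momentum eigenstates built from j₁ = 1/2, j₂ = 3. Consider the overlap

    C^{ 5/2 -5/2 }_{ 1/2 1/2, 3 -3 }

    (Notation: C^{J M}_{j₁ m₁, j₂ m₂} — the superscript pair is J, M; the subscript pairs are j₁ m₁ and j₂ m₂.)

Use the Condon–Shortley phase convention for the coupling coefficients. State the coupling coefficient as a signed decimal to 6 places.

√[6·1!0!5!/7! · 1!0!0!6!0!5!] = √(86400/7)
  +(−1)^0/∏(0,1,0,0,0,5)! = 1/120  (running 1/120)
⟨..|..⟩ = √(86400/7)·(1/120) = +0.925820

+0.925820  (= +√(6/7))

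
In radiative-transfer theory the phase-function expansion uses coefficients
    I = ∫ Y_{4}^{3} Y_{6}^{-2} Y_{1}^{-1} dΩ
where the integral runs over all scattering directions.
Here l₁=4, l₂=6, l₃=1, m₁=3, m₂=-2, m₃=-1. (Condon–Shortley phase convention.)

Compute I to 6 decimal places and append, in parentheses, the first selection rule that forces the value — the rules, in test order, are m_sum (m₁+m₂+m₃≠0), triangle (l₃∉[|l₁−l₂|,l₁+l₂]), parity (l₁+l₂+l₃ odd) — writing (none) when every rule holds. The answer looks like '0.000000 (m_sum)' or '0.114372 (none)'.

l₃=1 ∉ [2,10] — triangle fails ⇒ I = 0

0.000000 (triangle)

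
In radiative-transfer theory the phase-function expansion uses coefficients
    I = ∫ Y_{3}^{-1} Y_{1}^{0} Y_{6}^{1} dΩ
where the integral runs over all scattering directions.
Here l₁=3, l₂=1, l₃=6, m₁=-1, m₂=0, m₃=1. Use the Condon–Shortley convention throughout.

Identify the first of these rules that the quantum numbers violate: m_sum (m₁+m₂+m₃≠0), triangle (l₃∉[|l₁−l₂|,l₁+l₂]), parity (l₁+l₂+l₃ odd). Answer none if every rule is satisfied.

triangle

azimuthal sum: -1 + 0 + 1 = 0  ✓
l₃ must lie in [2,4]; have l₃=6  ✗
L = 3 + 1 + 6 = 10 (even)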